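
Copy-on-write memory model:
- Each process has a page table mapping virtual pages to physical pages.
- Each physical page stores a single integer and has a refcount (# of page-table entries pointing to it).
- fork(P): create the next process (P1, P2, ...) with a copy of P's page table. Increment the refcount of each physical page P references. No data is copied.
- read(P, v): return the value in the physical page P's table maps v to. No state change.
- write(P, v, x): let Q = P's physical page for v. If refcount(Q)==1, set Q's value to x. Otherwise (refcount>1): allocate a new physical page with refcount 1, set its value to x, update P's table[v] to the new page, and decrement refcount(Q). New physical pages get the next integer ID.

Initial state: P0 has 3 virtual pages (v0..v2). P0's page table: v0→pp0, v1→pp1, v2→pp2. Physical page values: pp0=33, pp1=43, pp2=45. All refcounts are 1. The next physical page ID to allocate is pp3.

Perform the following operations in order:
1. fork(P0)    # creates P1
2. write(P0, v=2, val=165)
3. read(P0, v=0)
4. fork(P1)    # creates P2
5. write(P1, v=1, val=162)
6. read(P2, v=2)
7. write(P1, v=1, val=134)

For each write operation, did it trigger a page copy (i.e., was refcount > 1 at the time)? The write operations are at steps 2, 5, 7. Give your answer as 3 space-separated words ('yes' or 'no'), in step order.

Op 1: fork(P0) -> P1. 3 ppages; refcounts: pp0:2 pp1:2 pp2:2
Op 2: write(P0, v2, 165). refcount(pp2)=2>1 -> COPY to pp3. 4 ppages; refcounts: pp0:2 pp1:2 pp2:1 pp3:1
Op 3: read(P0, v0) -> 33. No state change.
Op 4: fork(P1) -> P2. 4 ppages; refcounts: pp0:3 pp1:3 pp2:2 pp3:1
Op 5: write(P1, v1, 162). refcount(pp1)=3>1 -> COPY to pp4. 5 ppages; refcounts: pp0:3 pp1:2 pp2:2 pp3:1 pp4:1
Op 6: read(P2, v2) -> 45. No state change.
Op 7: write(P1, v1, 134). refcount(pp4)=1 -> write in place. 5 ppages; refcounts: pp0:3 pp1:2 pp2:2 pp3:1 pp4:1

yes yes no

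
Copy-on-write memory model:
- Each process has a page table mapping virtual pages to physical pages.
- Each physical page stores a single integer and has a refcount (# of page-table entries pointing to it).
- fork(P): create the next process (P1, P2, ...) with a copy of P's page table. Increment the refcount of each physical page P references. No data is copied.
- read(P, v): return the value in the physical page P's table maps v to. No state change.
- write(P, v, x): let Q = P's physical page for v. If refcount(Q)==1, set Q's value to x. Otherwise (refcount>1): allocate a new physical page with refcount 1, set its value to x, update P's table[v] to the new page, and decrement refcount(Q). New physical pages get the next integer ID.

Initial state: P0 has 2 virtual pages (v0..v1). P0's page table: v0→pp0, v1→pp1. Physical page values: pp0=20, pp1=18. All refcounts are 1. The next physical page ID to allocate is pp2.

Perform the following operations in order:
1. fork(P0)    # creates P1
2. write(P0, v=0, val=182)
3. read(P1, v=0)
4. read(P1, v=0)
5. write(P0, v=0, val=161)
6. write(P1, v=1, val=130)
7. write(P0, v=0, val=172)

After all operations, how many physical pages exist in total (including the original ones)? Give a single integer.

Answer: 4

Derivation:
Op 1: fork(P0) -> P1. 2 ppages; refcounts: pp0:2 pp1:2
Op 2: write(P0, v0, 182). refcount(pp0)=2>1 -> COPY to pp2. 3 ppages; refcounts: pp0:1 pp1:2 pp2:1
Op 3: read(P1, v0) -> 20. No state change.
Op 4: read(P1, v0) -> 20. No state change.
Op 5: write(P0, v0, 161). refcount(pp2)=1 -> write in place. 3 ppages; refcounts: pp0:1 pp1:2 pp2:1
Op 6: write(P1, v1, 130). refcount(pp1)=2>1 -> COPY to pp3. 4 ppages; refcounts: pp0:1 pp1:1 pp2:1 pp3:1
Op 7: write(P0, v0, 172). refcount(pp2)=1 -> write in place. 4 ppages; refcounts: pp0:1 pp1:1 pp2:1 pp3:1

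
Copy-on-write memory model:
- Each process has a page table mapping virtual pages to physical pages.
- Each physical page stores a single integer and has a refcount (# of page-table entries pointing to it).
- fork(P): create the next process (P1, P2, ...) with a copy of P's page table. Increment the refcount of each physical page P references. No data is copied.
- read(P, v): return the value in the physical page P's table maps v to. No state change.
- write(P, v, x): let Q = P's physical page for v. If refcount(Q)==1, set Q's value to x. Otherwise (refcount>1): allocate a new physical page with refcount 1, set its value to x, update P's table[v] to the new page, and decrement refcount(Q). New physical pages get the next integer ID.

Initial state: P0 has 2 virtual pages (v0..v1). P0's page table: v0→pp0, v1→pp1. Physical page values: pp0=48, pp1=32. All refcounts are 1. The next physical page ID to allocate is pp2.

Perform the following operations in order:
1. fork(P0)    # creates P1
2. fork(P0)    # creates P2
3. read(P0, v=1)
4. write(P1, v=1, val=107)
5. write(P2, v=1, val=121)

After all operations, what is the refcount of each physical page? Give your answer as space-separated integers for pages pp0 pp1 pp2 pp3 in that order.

Op 1: fork(P0) -> P1. 2 ppages; refcounts: pp0:2 pp1:2
Op 2: fork(P0) -> P2. 2 ppages; refcounts: pp0:3 pp1:3
Op 3: read(P0, v1) -> 32. No state change.
Op 4: write(P1, v1, 107). refcount(pp1)=3>1 -> COPY to pp2. 3 ppages; refcounts: pp0:3 pp1:2 pp2:1
Op 5: write(P2, v1, 121). refcount(pp1)=2>1 -> COPY to pp3. 4 ppages; refcounts: pp0:3 pp1:1 pp2:1 pp3:1

Answer: 3 1 1 1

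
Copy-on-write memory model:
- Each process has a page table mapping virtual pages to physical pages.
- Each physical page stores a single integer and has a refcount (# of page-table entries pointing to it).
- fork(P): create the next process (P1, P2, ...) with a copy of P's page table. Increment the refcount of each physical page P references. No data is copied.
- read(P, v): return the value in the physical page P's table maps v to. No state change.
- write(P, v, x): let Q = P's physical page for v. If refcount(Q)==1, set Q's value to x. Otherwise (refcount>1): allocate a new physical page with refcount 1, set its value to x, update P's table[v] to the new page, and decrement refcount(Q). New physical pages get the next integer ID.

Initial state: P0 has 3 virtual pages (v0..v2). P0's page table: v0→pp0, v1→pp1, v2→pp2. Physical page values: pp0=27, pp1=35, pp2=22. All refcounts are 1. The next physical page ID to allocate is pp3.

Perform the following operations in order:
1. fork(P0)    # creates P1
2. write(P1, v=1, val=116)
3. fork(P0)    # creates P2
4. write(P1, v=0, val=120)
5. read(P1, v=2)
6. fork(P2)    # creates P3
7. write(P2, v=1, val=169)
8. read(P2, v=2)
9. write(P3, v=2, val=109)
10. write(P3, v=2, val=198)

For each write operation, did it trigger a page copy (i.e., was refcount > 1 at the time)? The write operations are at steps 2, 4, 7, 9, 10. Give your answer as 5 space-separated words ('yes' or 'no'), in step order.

Op 1: fork(P0) -> P1. 3 ppages; refcounts: pp0:2 pp1:2 pp2:2
Op 2: write(P1, v1, 116). refcount(pp1)=2>1 -> COPY to pp3. 4 ppages; refcounts: pp0:2 pp1:1 pp2:2 pp3:1
Op 3: fork(P0) -> P2. 4 ppages; refcounts: pp0:3 pp1:2 pp2:3 pp3:1
Op 4: write(P1, v0, 120). refcount(pp0)=3>1 -> COPY to pp4. 5 ppages; refcounts: pp0:2 pp1:2 pp2:3 pp3:1 pp4:1
Op 5: read(P1, v2) -> 22. No state change.
Op 6: fork(P2) -> P3. 5 ppages; refcounts: pp0:3 pp1:3 pp2:4 pp3:1 pp4:1
Op 7: write(P2, v1, 169). refcount(pp1)=3>1 -> COPY to pp5. 6 ppages; refcounts: pp0:3 pp1:2 pp2:4 pp3:1 pp4:1 pp5:1
Op 8: read(P2, v2) -> 22. No state change.
Op 9: write(P3, v2, 109). refcount(pp2)=4>1 -> COPY to pp6. 7 ppages; refcounts: pp0:3 pp1:2 pp2:3 pp3:1 pp4:1 pp5:1 pp6:1
Op 10: write(P3, v2, 198). refcount(pp6)=1 -> write in place. 7 ppages; refcounts: pp0:3 pp1:2 pp2:3 pp3:1 pp4:1 pp5:1 pp6:1

yes yes yes yes no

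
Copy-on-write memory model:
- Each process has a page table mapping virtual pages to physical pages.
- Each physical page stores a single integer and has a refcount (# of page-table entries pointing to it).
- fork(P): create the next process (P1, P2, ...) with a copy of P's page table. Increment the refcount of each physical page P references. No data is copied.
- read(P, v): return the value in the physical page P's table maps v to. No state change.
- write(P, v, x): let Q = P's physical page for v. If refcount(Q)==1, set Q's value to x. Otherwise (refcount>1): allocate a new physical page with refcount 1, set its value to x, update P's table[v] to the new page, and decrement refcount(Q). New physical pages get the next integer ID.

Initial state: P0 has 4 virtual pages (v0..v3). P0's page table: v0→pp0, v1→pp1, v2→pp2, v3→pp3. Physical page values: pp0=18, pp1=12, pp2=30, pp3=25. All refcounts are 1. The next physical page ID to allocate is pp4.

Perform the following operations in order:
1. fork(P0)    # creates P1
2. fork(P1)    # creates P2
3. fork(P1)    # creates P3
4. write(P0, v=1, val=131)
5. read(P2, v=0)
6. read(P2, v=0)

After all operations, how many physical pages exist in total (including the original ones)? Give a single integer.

Answer: 5

Derivation:
Op 1: fork(P0) -> P1. 4 ppages; refcounts: pp0:2 pp1:2 pp2:2 pp3:2
Op 2: fork(P1) -> P2. 4 ppages; refcounts: pp0:3 pp1:3 pp2:3 pp3:3
Op 3: fork(P1) -> P3. 4 ppages; refcounts: pp0:4 pp1:4 pp2:4 pp3:4
Op 4: write(P0, v1, 131). refcount(pp1)=4>1 -> COPY to pp4. 5 ppages; refcounts: pp0:4 pp1:3 pp2:4 pp3:4 pp4:1
Op 5: read(P2, v0) -> 18. No state change.
Op 6: read(P2, v0) -> 18. No state change.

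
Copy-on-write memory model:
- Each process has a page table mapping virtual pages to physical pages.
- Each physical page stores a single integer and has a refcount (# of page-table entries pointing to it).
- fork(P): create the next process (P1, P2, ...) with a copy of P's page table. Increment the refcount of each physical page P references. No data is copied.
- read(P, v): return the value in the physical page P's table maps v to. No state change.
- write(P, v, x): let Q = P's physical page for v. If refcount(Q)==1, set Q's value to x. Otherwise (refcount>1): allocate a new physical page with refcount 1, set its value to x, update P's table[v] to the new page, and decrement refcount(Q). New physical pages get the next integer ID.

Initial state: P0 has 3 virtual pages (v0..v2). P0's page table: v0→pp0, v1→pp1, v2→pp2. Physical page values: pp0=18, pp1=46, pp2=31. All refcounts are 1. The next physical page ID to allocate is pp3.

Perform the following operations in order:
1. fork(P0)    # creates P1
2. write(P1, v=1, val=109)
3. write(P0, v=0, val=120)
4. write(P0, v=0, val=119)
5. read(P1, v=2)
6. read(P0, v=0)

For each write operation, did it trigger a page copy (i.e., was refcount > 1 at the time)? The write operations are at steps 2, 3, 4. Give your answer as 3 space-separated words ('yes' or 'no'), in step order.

Op 1: fork(P0) -> P1. 3 ppages; refcounts: pp0:2 pp1:2 pp2:2
Op 2: write(P1, v1, 109). refcount(pp1)=2>1 -> COPY to pp3. 4 ppages; refcounts: pp0:2 pp1:1 pp2:2 pp3:1
Op 3: write(P0, v0, 120). refcount(pp0)=2>1 -> COPY to pp4. 5 ppages; refcounts: pp0:1 pp1:1 pp2:2 pp3:1 pp4:1
Op 4: write(P0, v0, 119). refcount(pp4)=1 -> write in place. 5 ppages; refcounts: pp0:1 pp1:1 pp2:2 pp3:1 pp4:1
Op 5: read(P1, v2) -> 31. No state change.
Op 6: read(P0, v0) -> 119. No state change.

yes yes no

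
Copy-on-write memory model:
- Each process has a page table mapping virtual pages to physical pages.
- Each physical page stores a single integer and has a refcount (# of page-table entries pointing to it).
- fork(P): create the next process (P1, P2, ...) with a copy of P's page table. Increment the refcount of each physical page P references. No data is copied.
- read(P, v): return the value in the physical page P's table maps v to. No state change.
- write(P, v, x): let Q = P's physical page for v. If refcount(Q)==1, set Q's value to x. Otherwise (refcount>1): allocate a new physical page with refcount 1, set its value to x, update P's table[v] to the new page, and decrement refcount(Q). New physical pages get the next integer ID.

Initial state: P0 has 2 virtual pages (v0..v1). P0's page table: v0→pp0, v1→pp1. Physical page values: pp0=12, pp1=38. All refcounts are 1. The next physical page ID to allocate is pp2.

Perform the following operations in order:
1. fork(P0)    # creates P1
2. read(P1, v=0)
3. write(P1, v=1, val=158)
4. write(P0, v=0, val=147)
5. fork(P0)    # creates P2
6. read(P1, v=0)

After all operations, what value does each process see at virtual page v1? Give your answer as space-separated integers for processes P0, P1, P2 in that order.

Op 1: fork(P0) -> P1. 2 ppages; refcounts: pp0:2 pp1:2
Op 2: read(P1, v0) -> 12. No state change.
Op 3: write(P1, v1, 158). refcount(pp1)=2>1 -> COPY to pp2. 3 ppages; refcounts: pp0:2 pp1:1 pp2:1
Op 4: write(P0, v0, 147). refcount(pp0)=2>1 -> COPY to pp3. 4 ppages; refcounts: pp0:1 pp1:1 pp2:1 pp3:1
Op 5: fork(P0) -> P2. 4 ppages; refcounts: pp0:1 pp1:2 pp2:1 pp3:2
Op 6: read(P1, v0) -> 12. No state change.
P0: v1 -> pp1 = 38
P1: v1 -> pp2 = 158
P2: v1 -> pp1 = 38

Answer: 38 158 38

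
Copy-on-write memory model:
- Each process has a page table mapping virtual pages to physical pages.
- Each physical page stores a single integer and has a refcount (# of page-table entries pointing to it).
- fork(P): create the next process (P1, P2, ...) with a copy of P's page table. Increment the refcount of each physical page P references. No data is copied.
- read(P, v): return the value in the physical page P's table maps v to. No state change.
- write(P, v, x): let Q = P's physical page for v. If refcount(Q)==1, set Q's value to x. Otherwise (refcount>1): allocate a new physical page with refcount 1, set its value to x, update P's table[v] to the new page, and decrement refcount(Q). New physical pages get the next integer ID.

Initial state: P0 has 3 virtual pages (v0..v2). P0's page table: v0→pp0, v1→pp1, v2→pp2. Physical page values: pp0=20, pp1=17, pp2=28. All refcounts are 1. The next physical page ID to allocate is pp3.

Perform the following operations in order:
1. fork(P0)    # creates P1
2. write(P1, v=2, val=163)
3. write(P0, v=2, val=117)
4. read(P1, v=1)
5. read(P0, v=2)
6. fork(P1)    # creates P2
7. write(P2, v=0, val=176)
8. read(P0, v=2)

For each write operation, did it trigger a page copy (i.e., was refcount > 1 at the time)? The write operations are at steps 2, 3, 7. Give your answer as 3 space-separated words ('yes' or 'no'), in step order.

Op 1: fork(P0) -> P1. 3 ppages; refcounts: pp0:2 pp1:2 pp2:2
Op 2: write(P1, v2, 163). refcount(pp2)=2>1 -> COPY to pp3. 4 ppages; refcounts: pp0:2 pp1:2 pp2:1 pp3:1
Op 3: write(P0, v2, 117). refcount(pp2)=1 -> write in place. 4 ppages; refcounts: pp0:2 pp1:2 pp2:1 pp3:1
Op 4: read(P1, v1) -> 17. No state change.
Op 5: read(P0, v2) -> 117. No state change.
Op 6: fork(P1) -> P2. 4 ppages; refcounts: pp0:3 pp1:3 pp2:1 pp3:2
Op 7: write(P2, v0, 176). refcount(pp0)=3>1 -> COPY to pp4. 5 ppages; refcounts: pp0:2 pp1:3 pp2:1 pp3:2 pp4:1
Op 8: read(P0, v2) -> 117. No state change.

yes no yes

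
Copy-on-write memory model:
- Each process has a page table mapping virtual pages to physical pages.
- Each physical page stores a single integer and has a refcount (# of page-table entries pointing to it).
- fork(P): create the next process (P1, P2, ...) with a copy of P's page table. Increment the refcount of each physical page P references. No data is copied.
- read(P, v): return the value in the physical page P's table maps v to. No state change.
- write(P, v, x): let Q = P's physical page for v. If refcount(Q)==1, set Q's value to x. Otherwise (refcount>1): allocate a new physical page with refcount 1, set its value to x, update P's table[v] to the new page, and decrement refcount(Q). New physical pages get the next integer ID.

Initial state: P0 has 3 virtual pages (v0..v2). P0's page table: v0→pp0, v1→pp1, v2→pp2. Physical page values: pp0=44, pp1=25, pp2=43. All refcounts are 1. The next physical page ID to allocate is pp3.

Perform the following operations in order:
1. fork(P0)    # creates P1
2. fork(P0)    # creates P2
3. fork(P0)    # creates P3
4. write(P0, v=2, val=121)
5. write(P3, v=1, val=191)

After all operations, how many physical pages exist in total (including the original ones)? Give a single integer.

Answer: 5

Derivation:
Op 1: fork(P0) -> P1. 3 ppages; refcounts: pp0:2 pp1:2 pp2:2
Op 2: fork(P0) -> P2. 3 ppages; refcounts: pp0:3 pp1:3 pp2:3
Op 3: fork(P0) -> P3. 3 ppages; refcounts: pp0:4 pp1:4 pp2:4
Op 4: write(P0, v2, 121). refcount(pp2)=4>1 -> COPY to pp3. 4 ppages; refcounts: pp0:4 pp1:4 pp2:3 pp3:1
Op 5: write(P3, v1, 191). refcount(pp1)=4>1 -> COPY to pp4. 5 ppages; refcounts: pp0:4 pp1:3 pp2:3 pp3:1 pp4:1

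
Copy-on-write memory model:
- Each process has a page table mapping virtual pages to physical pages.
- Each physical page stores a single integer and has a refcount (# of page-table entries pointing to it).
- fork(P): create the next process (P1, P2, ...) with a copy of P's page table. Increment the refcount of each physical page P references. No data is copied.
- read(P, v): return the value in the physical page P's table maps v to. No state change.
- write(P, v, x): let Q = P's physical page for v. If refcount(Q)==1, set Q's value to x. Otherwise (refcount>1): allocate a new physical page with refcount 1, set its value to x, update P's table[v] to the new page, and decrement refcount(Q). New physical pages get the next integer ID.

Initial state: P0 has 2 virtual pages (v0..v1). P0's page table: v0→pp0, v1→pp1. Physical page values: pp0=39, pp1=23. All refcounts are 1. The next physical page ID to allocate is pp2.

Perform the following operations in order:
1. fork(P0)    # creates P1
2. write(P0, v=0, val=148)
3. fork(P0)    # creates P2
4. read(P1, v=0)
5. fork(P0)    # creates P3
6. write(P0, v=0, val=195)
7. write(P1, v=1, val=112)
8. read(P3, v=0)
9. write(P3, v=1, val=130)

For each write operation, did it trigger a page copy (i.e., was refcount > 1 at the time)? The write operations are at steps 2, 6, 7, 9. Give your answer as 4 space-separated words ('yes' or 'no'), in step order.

Op 1: fork(P0) -> P1. 2 ppages; refcounts: pp0:2 pp1:2
Op 2: write(P0, v0, 148). refcount(pp0)=2>1 -> COPY to pp2. 3 ppages; refcounts: pp0:1 pp1:2 pp2:1
Op 3: fork(P0) -> P2. 3 ppages; refcounts: pp0:1 pp1:3 pp2:2
Op 4: read(P1, v0) -> 39. No state change.
Op 5: fork(P0) -> P3. 3 ppages; refcounts: pp0:1 pp1:4 pp2:3
Op 6: write(P0, v0, 195). refcount(pp2)=3>1 -> COPY to pp3. 4 ppages; refcounts: pp0:1 pp1:4 pp2:2 pp3:1
Op 7: write(P1, v1, 112). refcount(pp1)=4>1 -> COPY to pp4. 5 ppages; refcounts: pp0:1 pp1:3 pp2:2 pp3:1 pp4:1
Op 8: read(P3, v0) -> 148. No state change.
Op 9: write(P3, v1, 130). refcount(pp1)=3>1 -> COPY to pp5. 6 ppages; refcounts: pp0:1 pp1:2 pp2:2 pp3:1 pp4:1 pp5:1

yes yes yes yes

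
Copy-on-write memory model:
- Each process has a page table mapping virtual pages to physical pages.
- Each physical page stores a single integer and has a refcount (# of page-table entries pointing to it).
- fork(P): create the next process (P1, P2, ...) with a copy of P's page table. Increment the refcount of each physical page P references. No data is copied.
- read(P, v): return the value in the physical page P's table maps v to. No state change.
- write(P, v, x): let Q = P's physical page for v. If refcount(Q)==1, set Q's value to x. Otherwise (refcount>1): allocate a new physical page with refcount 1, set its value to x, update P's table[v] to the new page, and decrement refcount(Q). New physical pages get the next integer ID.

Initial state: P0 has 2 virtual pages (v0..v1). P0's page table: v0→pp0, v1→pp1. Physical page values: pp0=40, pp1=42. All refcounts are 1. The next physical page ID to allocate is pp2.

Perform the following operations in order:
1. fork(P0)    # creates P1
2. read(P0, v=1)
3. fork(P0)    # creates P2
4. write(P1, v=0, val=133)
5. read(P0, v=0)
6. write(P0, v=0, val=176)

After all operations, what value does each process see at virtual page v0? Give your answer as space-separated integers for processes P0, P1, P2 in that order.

Answer: 176 133 40

Derivation:
Op 1: fork(P0) -> P1. 2 ppages; refcounts: pp0:2 pp1:2
Op 2: read(P0, v1) -> 42. No state change.
Op 3: fork(P0) -> P2. 2 ppages; refcounts: pp0:3 pp1:3
Op 4: write(P1, v0, 133). refcount(pp0)=3>1 -> COPY to pp2. 3 ppages; refcounts: pp0:2 pp1:3 pp2:1
Op 5: read(P0, v0) -> 40. No state change.
Op 6: write(P0, v0, 176). refcount(pp0)=2>1 -> COPY to pp3. 4 ppages; refcounts: pp0:1 pp1:3 pp2:1 pp3:1
P0: v0 -> pp3 = 176
P1: v0 -> pp2 = 133
P2: v0 -> pp0 = 40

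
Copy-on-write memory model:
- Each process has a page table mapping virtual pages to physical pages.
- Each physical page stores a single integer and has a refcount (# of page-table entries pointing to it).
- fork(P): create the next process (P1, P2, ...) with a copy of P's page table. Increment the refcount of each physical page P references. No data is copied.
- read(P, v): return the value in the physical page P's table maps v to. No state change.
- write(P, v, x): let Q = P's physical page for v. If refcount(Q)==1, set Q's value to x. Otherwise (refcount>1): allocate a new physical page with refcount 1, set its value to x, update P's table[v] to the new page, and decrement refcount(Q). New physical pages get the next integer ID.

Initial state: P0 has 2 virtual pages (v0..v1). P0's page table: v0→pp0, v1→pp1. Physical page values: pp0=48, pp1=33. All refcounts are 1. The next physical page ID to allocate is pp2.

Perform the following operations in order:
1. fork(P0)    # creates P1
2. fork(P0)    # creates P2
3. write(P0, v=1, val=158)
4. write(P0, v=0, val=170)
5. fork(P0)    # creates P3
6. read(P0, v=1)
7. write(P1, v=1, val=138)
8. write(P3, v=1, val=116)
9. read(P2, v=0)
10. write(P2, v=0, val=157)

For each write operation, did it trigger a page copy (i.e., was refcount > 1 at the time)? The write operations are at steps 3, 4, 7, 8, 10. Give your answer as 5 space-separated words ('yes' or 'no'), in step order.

Op 1: fork(P0) -> P1. 2 ppages; refcounts: pp0:2 pp1:2
Op 2: fork(P0) -> P2. 2 ppages; refcounts: pp0:3 pp1:3
Op 3: write(P0, v1, 158). refcount(pp1)=3>1 -> COPY to pp2. 3 ppages; refcounts: pp0:3 pp1:2 pp2:1
Op 4: write(P0, v0, 170). refcount(pp0)=3>1 -> COPY to pp3. 4 ppages; refcounts: pp0:2 pp1:2 pp2:1 pp3:1
Op 5: fork(P0) -> P3. 4 ppages; refcounts: pp0:2 pp1:2 pp2:2 pp3:2
Op 6: read(P0, v1) -> 158. No state change.
Op 7: write(P1, v1, 138). refcount(pp1)=2>1 -> COPY to pp4. 5 ppages; refcounts: pp0:2 pp1:1 pp2:2 pp3:2 pp4:1
Op 8: write(P3, v1, 116). refcount(pp2)=2>1 -> COPY to pp5. 6 ppages; refcounts: pp0:2 pp1:1 pp2:1 pp3:2 pp4:1 pp5:1
Op 9: read(P2, v0) -> 48. No state change.
Op 10: write(P2, v0, 157). refcount(pp0)=2>1 -> COPY to pp6. 7 ppages; refcounts: pp0:1 pp1:1 pp2:1 pp3:2 pp4:1 pp5:1 pp6:1

yes yes yes yes yes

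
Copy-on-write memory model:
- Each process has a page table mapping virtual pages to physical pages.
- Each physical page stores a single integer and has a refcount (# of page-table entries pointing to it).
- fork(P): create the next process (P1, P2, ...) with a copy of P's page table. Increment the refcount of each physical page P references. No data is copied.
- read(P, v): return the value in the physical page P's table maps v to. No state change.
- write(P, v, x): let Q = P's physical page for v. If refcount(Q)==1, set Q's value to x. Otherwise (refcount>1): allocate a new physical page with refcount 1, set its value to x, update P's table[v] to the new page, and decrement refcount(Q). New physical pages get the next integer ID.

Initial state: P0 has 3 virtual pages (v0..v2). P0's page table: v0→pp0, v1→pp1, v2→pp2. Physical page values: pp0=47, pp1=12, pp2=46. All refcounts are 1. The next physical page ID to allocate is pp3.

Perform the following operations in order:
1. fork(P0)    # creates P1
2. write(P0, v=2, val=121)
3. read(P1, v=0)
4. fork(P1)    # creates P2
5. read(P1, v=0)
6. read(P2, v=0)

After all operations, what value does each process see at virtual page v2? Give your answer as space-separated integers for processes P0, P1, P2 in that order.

Answer: 121 46 46

Derivation:
Op 1: fork(P0) -> P1. 3 ppages; refcounts: pp0:2 pp1:2 pp2:2
Op 2: write(P0, v2, 121). refcount(pp2)=2>1 -> COPY to pp3. 4 ppages; refcounts: pp0:2 pp1:2 pp2:1 pp3:1
Op 3: read(P1, v0) -> 47. No state change.
Op 4: fork(P1) -> P2. 4 ppages; refcounts: pp0:3 pp1:3 pp2:2 pp3:1
Op 5: read(P1, v0) -> 47. No state change.
Op 6: read(P2, v0) -> 47. No state change.
P0: v2 -> pp3 = 121
P1: v2 -> pp2 = 46
P2: v2 -> pp2 = 46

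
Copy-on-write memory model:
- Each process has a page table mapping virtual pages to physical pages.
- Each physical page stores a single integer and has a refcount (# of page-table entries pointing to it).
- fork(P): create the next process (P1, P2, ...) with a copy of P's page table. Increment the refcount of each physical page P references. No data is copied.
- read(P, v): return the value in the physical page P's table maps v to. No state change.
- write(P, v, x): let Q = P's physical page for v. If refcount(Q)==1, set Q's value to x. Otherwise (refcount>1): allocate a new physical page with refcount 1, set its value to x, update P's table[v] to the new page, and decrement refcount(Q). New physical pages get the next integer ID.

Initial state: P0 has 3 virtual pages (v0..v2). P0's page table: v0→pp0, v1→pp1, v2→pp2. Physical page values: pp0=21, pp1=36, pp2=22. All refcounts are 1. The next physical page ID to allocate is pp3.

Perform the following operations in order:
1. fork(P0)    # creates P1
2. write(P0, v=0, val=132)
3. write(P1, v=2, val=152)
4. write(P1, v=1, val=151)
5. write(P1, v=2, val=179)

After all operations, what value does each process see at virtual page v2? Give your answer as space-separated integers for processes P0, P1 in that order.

Op 1: fork(P0) -> P1. 3 ppages; refcounts: pp0:2 pp1:2 pp2:2
Op 2: write(P0, v0, 132). refcount(pp0)=2>1 -> COPY to pp3. 4 ppages; refcounts: pp0:1 pp1:2 pp2:2 pp3:1
Op 3: write(P1, v2, 152). refcount(pp2)=2>1 -> COPY to pp4. 5 ppages; refcounts: pp0:1 pp1:2 pp2:1 pp3:1 pp4:1
Op 4: write(P1, v1, 151). refcount(pp1)=2>1 -> COPY to pp5. 6 ppages; refcounts: pp0:1 pp1:1 pp2:1 pp3:1 pp4:1 pp5:1
Op 5: write(P1, v2, 179). refcount(pp4)=1 -> write in place. 6 ppages; refcounts: pp0:1 pp1:1 pp2:1 pp3:1 pp4:1 pp5:1
P0: v2 -> pp2 = 22
P1: v2 -> pp4 = 179

Answer: 22 179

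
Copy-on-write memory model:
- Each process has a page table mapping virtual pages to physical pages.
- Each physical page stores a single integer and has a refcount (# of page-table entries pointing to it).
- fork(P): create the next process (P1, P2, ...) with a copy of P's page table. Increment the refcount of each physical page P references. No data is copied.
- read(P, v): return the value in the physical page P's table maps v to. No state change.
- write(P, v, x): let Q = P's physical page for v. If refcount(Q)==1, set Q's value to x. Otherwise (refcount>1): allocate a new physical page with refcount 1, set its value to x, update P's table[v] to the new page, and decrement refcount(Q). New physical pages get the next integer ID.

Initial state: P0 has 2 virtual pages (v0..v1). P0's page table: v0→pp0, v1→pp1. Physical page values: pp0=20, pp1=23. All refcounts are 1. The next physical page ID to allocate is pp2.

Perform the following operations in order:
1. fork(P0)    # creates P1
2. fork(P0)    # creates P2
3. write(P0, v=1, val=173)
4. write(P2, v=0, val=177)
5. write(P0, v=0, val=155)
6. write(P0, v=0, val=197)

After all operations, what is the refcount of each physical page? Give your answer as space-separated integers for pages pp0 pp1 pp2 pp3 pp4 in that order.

Op 1: fork(P0) -> P1. 2 ppages; refcounts: pp0:2 pp1:2
Op 2: fork(P0) -> P2. 2 ppages; refcounts: pp0:3 pp1:3
Op 3: write(P0, v1, 173). refcount(pp1)=3>1 -> COPY to pp2. 3 ppages; refcounts: pp0:3 pp1:2 pp2:1
Op 4: write(P2, v0, 177). refcount(pp0)=3>1 -> COPY to pp3. 4 ppages; refcounts: pp0:2 pp1:2 pp2:1 pp3:1
Op 5: write(P0, v0, 155). refcount(pp0)=2>1 -> COPY to pp4. 5 ppages; refcounts: pp0:1 pp1:2 pp2:1 pp3:1 pp4:1
Op 6: write(P0, v0, 197). refcount(pp4)=1 -> write in place. 5 ppages; refcounts: pp0:1 pp1:2 pp2:1 pp3:1 pp4:1

Answer: 1 2 1 1 1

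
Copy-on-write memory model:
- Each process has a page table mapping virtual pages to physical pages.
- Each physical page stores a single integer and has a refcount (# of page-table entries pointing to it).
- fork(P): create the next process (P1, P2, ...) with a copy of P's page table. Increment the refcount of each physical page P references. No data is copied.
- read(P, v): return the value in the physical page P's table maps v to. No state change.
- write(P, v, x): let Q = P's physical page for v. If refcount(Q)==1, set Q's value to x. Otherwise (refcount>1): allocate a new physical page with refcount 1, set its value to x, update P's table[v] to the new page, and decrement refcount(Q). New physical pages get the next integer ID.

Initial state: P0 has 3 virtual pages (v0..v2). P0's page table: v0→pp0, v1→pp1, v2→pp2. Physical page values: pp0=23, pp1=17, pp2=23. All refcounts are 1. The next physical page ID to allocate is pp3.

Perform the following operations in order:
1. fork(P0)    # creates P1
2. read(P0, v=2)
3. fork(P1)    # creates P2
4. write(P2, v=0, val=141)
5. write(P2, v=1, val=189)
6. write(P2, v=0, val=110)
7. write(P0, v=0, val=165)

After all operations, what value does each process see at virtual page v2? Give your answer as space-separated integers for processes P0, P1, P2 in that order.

Answer: 23 23 23

Derivation:
Op 1: fork(P0) -> P1. 3 ppages; refcounts: pp0:2 pp1:2 pp2:2
Op 2: read(P0, v2) -> 23. No state change.
Op 3: fork(P1) -> P2. 3 ppages; refcounts: pp0:3 pp1:3 pp2:3
Op 4: write(P2, v0, 141). refcount(pp0)=3>1 -> COPY to pp3. 4 ppages; refcounts: pp0:2 pp1:3 pp2:3 pp3:1
Op 5: write(P2, v1, 189). refcount(pp1)=3>1 -> COPY to pp4. 5 ppages; refcounts: pp0:2 pp1:2 pp2:3 pp3:1 pp4:1
Op 6: write(P2, v0, 110). refcount(pp3)=1 -> write in place. 5 ppages; refcounts: pp0:2 pp1:2 pp2:3 pp3:1 pp4:1
Op 7: write(P0, v0, 165). refcount(pp0)=2>1 -> COPY to pp5. 6 ppages; refcounts: pp0:1 pp1:2 pp2:3 pp3:1 pp4:1 pp5:1
P0: v2 -> pp2 = 23
P1: v2 -> pp2 = 23
P2: v2 -> pp2 = 23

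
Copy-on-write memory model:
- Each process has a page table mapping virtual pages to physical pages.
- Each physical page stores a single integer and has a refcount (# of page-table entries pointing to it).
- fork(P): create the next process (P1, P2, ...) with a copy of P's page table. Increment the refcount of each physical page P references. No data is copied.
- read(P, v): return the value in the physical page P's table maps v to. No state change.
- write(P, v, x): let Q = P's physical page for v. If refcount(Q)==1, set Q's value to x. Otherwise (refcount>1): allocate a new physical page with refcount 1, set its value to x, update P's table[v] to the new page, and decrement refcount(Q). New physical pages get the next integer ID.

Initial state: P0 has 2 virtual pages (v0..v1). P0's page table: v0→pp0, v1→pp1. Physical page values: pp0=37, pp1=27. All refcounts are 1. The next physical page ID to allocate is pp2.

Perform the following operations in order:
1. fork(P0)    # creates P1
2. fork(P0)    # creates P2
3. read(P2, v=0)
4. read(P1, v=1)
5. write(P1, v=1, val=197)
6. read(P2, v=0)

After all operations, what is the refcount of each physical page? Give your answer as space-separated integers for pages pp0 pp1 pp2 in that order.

Op 1: fork(P0) -> P1. 2 ppages; refcounts: pp0:2 pp1:2
Op 2: fork(P0) -> P2. 2 ppages; refcounts: pp0:3 pp1:3
Op 3: read(P2, v0) -> 37. No state change.
Op 4: read(P1, v1) -> 27. No state change.
Op 5: write(P1, v1, 197). refcount(pp1)=3>1 -> COPY to pp2. 3 ppages; refcounts: pp0:3 pp1:2 pp2:1
Op 6: read(P2, v0) -> 37. No state change.

Answer: 3 2 1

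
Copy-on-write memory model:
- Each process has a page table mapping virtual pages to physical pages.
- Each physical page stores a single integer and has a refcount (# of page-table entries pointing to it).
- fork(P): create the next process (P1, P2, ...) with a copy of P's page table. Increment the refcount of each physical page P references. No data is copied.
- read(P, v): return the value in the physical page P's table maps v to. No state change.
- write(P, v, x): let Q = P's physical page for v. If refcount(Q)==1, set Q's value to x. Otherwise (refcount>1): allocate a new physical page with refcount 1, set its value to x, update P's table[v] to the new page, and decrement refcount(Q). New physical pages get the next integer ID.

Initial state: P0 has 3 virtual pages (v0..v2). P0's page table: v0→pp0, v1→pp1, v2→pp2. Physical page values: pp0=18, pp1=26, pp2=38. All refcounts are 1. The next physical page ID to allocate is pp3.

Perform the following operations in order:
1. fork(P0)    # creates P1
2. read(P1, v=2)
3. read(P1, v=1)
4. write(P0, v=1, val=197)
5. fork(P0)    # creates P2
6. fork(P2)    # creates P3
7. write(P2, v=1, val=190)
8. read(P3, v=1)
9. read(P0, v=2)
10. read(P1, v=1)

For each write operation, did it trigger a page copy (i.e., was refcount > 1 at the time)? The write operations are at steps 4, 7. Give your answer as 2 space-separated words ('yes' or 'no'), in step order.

Op 1: fork(P0) -> P1. 3 ppages; refcounts: pp0:2 pp1:2 pp2:2
Op 2: read(P1, v2) -> 38. No state change.
Op 3: read(P1, v1) -> 26. No state change.
Op 4: write(P0, v1, 197). refcount(pp1)=2>1 -> COPY to pp3. 4 ppages; refcounts: pp0:2 pp1:1 pp2:2 pp3:1
Op 5: fork(P0) -> P2. 4 ppages; refcounts: pp0:3 pp1:1 pp2:3 pp3:2
Op 6: fork(P2) -> P3. 4 ppages; refcounts: pp0:4 pp1:1 pp2:4 pp3:3
Op 7: write(P2, v1, 190). refcount(pp3)=3>1 -> COPY to pp4. 5 ppages; refcounts: pp0:4 pp1:1 pp2:4 pp3:2 pp4:1
Op 8: read(P3, v1) -> 197. No state change.
Op 9: read(P0, v2) -> 38. No state change.
Op 10: read(P1, v1) -> 26. No state change.

yes yes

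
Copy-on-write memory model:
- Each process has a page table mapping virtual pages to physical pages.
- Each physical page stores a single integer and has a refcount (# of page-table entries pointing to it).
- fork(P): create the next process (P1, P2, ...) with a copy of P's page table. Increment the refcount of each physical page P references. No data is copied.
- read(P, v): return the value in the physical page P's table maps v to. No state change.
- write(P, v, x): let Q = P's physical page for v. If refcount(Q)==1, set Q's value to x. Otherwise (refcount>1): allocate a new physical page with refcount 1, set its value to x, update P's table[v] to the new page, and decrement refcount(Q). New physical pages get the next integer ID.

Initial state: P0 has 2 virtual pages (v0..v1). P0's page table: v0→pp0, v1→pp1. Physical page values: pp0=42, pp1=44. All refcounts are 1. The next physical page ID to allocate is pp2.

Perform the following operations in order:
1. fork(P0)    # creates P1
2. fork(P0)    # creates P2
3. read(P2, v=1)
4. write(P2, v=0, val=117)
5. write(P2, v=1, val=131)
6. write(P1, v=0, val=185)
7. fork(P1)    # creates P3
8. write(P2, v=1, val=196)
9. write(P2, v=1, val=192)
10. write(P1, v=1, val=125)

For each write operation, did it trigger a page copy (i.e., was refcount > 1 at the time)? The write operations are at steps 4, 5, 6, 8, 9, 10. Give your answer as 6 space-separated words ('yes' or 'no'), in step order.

Op 1: fork(P0) -> P1. 2 ppages; refcounts: pp0:2 pp1:2
Op 2: fork(P0) -> P2. 2 ppages; refcounts: pp0:3 pp1:3
Op 3: read(P2, v1) -> 44. No state change.
Op 4: write(P2, v0, 117). refcount(pp0)=3>1 -> COPY to pp2. 3 ppages; refcounts: pp0:2 pp1:3 pp2:1
Op 5: write(P2, v1, 131). refcount(pp1)=3>1 -> COPY to pp3. 4 ppages; refcounts: pp0:2 pp1:2 pp2:1 pp3:1
Op 6: write(P1, v0, 185). refcount(pp0)=2>1 -> COPY to pp4. 5 ppages; refcounts: pp0:1 pp1:2 pp2:1 pp3:1 pp4:1
Op 7: fork(P1) -> P3. 5 ppages; refcounts: pp0:1 pp1:3 pp2:1 pp3:1 pp4:2
Op 8: write(P2, v1, 196). refcount(pp3)=1 -> write in place. 5 ppages; refcounts: pp0:1 pp1:3 pp2:1 pp3:1 pp4:2
Op 9: write(P2, v1, 192). refcount(pp3)=1 -> write in place. 5 ppages; refcounts: pp0:1 pp1:3 pp2:1 pp3:1 pp4:2
Op 10: write(P1, v1, 125). refcount(pp1)=3>1 -> COPY to pp5. 6 ppages; refcounts: pp0:1 pp1:2 pp2:1 pp3:1 pp4:2 pp5:1

yes yes yes no no yes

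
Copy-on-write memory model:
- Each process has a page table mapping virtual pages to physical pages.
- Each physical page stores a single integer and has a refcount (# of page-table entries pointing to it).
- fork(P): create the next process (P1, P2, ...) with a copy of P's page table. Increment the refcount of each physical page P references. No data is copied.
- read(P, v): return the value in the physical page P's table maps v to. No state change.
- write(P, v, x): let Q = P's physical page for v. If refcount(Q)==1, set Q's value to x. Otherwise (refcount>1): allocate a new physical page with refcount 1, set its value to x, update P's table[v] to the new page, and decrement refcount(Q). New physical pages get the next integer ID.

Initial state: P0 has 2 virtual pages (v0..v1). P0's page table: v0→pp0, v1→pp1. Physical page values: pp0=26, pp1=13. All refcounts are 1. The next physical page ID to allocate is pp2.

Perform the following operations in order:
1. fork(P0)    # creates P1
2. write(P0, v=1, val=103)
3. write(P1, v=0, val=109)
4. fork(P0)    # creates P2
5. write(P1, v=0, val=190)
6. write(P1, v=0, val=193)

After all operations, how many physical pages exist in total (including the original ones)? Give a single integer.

Answer: 4

Derivation:
Op 1: fork(P0) -> P1. 2 ppages; refcounts: pp0:2 pp1:2
Op 2: write(P0, v1, 103). refcount(pp1)=2>1 -> COPY to pp2. 3 ppages; refcounts: pp0:2 pp1:1 pp2:1
Op 3: write(P1, v0, 109). refcount(pp0)=2>1 -> COPY to pp3. 4 ppages; refcounts: pp0:1 pp1:1 pp2:1 pp3:1
Op 4: fork(P0) -> P2. 4 ppages; refcounts: pp0:2 pp1:1 pp2:2 pp3:1
Op 5: write(P1, v0, 190). refcount(pp3)=1 -> write in place. 4 ppages; refcounts: pp0:2 pp1:1 pp2:2 pp3:1
Op 6: write(P1, v0, 193). refcount(pp3)=1 -> write in place. 4 ppages; refcounts: pp0:2 pp1:1 pp2:2 pp3:1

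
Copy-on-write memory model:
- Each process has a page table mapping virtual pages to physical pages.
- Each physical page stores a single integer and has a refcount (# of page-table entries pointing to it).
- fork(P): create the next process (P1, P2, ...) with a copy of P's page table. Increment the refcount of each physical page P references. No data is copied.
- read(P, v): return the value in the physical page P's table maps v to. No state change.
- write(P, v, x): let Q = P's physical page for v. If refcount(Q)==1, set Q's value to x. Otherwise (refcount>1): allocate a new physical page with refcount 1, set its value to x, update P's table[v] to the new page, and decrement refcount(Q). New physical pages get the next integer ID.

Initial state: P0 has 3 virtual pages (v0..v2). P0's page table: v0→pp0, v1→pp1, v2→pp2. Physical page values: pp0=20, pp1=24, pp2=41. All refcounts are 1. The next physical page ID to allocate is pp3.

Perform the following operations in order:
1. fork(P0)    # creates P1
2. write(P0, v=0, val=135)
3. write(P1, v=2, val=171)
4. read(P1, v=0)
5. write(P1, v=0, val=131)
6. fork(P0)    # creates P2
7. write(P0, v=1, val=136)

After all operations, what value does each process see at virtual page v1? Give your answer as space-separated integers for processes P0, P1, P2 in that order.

Answer: 136 24 24

Derivation:
Op 1: fork(P0) -> P1. 3 ppages; refcounts: pp0:2 pp1:2 pp2:2
Op 2: write(P0, v0, 135). refcount(pp0)=2>1 -> COPY to pp3. 4 ppages; refcounts: pp0:1 pp1:2 pp2:2 pp3:1
Op 3: write(P1, v2, 171). refcount(pp2)=2>1 -> COPY to pp4. 5 ppages; refcounts: pp0:1 pp1:2 pp2:1 pp3:1 pp4:1
Op 4: read(P1, v0) -> 20. No state change.
Op 5: write(P1, v0, 131). refcount(pp0)=1 -> write in place. 5 ppages; refcounts: pp0:1 pp1:2 pp2:1 pp3:1 pp4:1
Op 6: fork(P0) -> P2. 5 ppages; refcounts: pp0:1 pp1:3 pp2:2 pp3:2 pp4:1
Op 7: write(P0, v1, 136). refcount(pp1)=3>1 -> COPY to pp5. 6 ppages; refcounts: pp0:1 pp1:2 pp2:2 pp3:2 pp4:1 pp5:1
P0: v1 -> pp5 = 136
P1: v1 -> pp1 = 24
P2: v1 -> pp1 = 24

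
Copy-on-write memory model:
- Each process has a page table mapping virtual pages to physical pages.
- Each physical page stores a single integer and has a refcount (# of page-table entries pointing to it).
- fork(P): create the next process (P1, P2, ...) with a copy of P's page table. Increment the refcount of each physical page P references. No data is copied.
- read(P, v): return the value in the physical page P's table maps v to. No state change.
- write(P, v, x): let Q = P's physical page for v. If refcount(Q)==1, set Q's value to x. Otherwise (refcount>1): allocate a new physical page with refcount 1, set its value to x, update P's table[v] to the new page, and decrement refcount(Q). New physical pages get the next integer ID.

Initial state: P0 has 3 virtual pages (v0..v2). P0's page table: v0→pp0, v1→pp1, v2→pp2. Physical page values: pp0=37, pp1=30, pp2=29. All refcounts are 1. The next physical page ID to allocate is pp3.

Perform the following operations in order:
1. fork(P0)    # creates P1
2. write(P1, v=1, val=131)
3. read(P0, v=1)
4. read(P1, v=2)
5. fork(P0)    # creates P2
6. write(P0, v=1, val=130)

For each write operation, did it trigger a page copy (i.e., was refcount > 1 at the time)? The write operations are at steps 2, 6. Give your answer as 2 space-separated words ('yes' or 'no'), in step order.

Op 1: fork(P0) -> P1. 3 ppages; refcounts: pp0:2 pp1:2 pp2:2
Op 2: write(P1, v1, 131). refcount(pp1)=2>1 -> COPY to pp3. 4 ppages; refcounts: pp0:2 pp1:1 pp2:2 pp3:1
Op 3: read(P0, v1) -> 30. No state change.
Op 4: read(P1, v2) -> 29. No state change.
Op 5: fork(P0) -> P2. 4 ppages; refcounts: pp0:3 pp1:2 pp2:3 pp3:1
Op 6: write(P0, v1, 130). refcount(pp1)=2>1 -> COPY to pp4. 5 ppages; refcounts: pp0:3 pp1:1 pp2:3 pp3:1 pp4:1

yes yes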